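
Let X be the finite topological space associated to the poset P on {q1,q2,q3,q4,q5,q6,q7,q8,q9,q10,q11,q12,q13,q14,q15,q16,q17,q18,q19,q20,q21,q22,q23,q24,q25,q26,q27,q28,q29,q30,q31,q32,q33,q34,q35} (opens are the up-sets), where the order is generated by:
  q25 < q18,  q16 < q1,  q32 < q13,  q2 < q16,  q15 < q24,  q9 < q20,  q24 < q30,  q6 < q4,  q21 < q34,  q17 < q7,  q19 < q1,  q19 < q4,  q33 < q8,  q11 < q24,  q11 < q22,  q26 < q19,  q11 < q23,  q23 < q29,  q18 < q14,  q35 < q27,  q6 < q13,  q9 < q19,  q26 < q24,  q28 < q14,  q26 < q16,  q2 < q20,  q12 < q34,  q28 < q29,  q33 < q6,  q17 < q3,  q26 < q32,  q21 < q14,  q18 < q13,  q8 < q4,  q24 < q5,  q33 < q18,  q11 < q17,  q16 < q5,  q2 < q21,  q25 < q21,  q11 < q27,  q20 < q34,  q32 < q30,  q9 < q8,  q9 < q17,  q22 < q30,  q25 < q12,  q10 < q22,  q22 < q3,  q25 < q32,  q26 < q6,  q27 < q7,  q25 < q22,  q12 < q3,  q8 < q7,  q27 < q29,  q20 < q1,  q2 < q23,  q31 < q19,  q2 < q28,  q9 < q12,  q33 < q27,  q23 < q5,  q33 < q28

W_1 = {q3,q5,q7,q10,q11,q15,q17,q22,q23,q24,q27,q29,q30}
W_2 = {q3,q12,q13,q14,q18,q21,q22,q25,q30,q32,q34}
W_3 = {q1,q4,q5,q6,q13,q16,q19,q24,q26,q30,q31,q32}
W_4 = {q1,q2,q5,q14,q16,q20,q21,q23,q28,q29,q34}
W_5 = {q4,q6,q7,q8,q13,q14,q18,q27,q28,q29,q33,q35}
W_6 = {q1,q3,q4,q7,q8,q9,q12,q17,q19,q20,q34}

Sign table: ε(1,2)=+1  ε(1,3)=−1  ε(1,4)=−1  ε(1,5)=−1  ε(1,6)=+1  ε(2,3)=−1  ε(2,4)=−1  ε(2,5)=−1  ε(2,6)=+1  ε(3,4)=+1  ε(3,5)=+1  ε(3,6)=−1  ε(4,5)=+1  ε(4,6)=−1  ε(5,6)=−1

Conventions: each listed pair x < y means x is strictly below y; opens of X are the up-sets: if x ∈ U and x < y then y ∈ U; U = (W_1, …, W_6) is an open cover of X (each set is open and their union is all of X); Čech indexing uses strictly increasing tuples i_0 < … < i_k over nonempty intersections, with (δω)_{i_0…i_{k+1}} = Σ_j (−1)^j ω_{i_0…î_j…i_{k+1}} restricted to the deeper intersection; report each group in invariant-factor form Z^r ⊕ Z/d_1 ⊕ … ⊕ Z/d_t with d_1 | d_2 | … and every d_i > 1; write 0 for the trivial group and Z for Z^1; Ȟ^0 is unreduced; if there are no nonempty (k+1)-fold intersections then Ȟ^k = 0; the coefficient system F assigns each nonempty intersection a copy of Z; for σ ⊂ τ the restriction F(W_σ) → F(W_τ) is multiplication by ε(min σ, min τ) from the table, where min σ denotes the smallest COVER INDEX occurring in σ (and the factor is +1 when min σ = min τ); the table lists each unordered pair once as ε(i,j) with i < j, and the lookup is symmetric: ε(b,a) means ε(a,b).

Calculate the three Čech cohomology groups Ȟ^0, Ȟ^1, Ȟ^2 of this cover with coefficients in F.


nerve of the cover:
  W12={q3,q22,q30} W13={q5,q24,q30} W14={q5,q23,q29} W15={q7,q27,q29} W16={q3,q7,q17} W23={q13,q30,q32} W24={q14,q21,q34} W25={q13,q14,q18} W26={q3,q12,q34} W34={q1,q5,q16} W35={q4,q6,q13} W36={q1,q4,q19} W45={q14,q28,q29} W46={q1,q20,q34} W56={q4,q7,q8}
  W123={q30} W126={q3} W134={q5} W145={q29} W156={q7} W235={q13} W245={q14} W246={q34} W346={q1} W356={q4}
C dims 6,15,10; δ0: rk 5, SNF 1^5; δ1: rk 10, SNF 1^9·2
Ȟ^0 = (6 − 5) − 0 = 1, so Ȟ^0 ≅ Z
Ȟ^1 = (15 − 10) − 5 = 0, so Ȟ^1 ≅ 0
Ȟ^2 = (10 − 0) − 10 = 0 plus torsion [2], so Ȟ^2 ≅ Z/2

Ȟ^0 = Z, Ȟ^1 = 0 and Ȟ^2 = Z/2


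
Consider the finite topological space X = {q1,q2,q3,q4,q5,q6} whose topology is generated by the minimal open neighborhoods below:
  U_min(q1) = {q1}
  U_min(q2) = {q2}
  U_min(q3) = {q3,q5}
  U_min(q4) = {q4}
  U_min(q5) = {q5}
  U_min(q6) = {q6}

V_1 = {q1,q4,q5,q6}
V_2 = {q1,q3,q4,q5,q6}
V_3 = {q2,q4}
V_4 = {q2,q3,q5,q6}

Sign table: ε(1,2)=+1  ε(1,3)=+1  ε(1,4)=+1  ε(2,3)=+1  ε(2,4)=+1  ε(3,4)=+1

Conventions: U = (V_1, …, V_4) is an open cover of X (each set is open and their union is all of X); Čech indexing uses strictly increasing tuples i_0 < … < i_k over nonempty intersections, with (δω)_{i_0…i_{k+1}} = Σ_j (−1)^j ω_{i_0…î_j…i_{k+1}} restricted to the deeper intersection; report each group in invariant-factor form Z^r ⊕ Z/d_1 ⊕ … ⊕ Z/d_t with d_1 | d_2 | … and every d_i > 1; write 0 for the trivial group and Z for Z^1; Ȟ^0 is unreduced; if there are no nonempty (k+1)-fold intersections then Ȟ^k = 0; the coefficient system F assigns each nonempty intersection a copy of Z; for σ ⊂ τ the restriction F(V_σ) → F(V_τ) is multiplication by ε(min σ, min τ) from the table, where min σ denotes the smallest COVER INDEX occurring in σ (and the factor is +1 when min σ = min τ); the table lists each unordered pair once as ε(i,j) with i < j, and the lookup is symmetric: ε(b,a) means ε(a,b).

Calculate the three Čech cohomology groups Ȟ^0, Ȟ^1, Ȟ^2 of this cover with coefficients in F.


Ȟ^0 = Z, Ȟ^1 = Z, Ȟ^2 = 0

intersection data:
  V12={q1,q4,q5,q6} V13={q4} V14={q5,q6} V23={q4} V24={q3,q5,q6} V34={q2}
  V123={q4} V124={q5,q6}
C dims 4,6,2; δ0: rk 3, SNF 1^3; δ1: rk 2, SNF 1^2
Ȟ^0 = (4 − 3) − 0 = 1, so Ȟ^0 ≅ Z
Ȟ^1 = (6 − 2) − 3 = 1, so Ȟ^1 ≅ Z
Ȟ^2 = (2 − 0) − 2 = 0, so Ȟ^2 ≅ 0


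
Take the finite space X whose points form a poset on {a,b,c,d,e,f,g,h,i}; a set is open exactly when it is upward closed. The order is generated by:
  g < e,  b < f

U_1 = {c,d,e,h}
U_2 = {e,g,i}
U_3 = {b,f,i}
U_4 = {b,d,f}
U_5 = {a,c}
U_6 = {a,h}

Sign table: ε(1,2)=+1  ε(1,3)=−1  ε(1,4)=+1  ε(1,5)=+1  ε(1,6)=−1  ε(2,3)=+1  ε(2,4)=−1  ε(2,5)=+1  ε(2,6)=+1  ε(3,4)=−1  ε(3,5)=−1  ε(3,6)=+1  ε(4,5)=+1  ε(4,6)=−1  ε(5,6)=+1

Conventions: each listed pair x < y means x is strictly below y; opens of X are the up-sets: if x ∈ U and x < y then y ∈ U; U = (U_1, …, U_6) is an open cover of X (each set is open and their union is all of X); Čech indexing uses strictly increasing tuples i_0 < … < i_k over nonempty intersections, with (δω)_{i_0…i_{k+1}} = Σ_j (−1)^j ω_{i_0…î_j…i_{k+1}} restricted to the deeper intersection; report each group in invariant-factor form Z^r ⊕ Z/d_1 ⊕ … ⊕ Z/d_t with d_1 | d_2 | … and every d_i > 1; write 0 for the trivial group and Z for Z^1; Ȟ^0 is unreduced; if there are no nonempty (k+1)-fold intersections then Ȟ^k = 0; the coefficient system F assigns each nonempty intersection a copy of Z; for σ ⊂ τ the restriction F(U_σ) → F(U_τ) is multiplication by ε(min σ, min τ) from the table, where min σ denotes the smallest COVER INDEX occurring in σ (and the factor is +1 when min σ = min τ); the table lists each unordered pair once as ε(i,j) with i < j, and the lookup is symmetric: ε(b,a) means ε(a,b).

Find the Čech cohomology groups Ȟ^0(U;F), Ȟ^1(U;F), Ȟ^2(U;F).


Ȟ^0 ≅ 0; Ȟ^1 ≅ Z ⊕ Z/2; Ȟ^2 ≅ 0

intersection data:
  U12={e} U14={d} U15={c} U16={h} U23={i} U34={b,f} U56={a}
C dims 6,7; δ0: rk 6, SNF 1^5·2
Ȟ^0 = (6 − 6) − 0 = 0, so Ȟ^0 ≅ 0
Ȟ^1 = (7 − 0) − 6 = 1 plus torsion [2], so Ȟ^1 ≅ Z ⊕ Z/2
Ȟ^2 = (0 − 0) − 0 = 0, so Ȟ^2 ≅ 0


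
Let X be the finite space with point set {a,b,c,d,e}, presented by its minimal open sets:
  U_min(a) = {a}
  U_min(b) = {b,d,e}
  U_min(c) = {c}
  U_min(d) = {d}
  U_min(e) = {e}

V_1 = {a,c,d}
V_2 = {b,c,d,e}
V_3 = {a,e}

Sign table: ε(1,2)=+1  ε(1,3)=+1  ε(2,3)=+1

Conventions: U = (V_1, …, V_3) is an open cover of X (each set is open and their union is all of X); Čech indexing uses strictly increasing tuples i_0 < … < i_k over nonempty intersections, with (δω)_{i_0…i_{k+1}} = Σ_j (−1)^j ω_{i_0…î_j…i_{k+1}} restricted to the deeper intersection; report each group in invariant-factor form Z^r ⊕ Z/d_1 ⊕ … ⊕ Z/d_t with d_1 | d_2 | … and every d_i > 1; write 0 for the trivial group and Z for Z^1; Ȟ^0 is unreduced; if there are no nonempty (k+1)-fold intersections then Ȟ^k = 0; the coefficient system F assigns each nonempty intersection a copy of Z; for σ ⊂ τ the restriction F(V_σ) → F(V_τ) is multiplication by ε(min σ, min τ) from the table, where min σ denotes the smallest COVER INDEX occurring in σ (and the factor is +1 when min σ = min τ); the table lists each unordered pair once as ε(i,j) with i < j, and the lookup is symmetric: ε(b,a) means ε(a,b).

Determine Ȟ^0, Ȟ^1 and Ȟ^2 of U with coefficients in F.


nonempty intersections:
  V12={c,d} V13={a} V23={e}
C dims 3,3; δ0: rk 2, SNF 1^2
Ȟ^0: (3−2)−0=1 ⇒ Z
Ȟ^1: (3−0)−2=1 ⇒ Z
Ȟ^2: (0−0)−0=0 ⇒ 0

Ȟ^0(U;F) ≅ Z,  Ȟ^1(U;F) ≅ Z,  Ȟ^2(U;F) ≅ 0


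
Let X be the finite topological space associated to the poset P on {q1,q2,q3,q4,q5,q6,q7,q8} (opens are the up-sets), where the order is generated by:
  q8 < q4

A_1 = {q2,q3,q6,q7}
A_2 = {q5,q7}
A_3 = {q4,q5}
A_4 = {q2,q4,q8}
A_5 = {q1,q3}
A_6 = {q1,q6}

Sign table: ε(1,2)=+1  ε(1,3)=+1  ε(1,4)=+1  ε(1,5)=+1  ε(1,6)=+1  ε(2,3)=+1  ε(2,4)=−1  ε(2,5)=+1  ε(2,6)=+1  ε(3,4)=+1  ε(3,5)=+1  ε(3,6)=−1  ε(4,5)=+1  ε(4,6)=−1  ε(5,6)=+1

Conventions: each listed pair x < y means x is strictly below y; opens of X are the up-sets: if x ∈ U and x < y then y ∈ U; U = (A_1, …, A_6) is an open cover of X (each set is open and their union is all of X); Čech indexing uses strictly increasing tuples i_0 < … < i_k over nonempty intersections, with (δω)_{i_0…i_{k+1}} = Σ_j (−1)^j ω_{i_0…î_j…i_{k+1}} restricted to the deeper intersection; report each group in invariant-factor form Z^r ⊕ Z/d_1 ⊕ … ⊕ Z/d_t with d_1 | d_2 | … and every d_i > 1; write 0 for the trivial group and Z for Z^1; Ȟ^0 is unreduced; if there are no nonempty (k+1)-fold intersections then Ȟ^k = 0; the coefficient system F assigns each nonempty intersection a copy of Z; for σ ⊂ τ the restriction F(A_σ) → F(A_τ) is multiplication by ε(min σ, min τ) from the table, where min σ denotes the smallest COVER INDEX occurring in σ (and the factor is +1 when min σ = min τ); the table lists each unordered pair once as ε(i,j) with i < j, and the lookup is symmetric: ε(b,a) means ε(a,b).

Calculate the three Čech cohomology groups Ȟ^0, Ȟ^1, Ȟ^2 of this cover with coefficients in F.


nonempty overlaps:
  A12={q7} A14={q2} A15={q3} A16={q6} A23={q5} A34={q4} A56={q1}
C dims 6,7; δ0: rk 5, SNF 1^5
degree 0: 6−5−0 = 1 → Ȟ^0 ≅ Z
degree 1: 7−0−5 = 2 → Ȟ^1 ≅ Z^2
degree 2: 0−0−0 = 0 → Ȟ^2 ≅ 0

Ȟ^0(U;F) ≅ Z, Ȟ^1(U;F) ≅ Z^2, Ȟ^2(U;F) ≅ 0


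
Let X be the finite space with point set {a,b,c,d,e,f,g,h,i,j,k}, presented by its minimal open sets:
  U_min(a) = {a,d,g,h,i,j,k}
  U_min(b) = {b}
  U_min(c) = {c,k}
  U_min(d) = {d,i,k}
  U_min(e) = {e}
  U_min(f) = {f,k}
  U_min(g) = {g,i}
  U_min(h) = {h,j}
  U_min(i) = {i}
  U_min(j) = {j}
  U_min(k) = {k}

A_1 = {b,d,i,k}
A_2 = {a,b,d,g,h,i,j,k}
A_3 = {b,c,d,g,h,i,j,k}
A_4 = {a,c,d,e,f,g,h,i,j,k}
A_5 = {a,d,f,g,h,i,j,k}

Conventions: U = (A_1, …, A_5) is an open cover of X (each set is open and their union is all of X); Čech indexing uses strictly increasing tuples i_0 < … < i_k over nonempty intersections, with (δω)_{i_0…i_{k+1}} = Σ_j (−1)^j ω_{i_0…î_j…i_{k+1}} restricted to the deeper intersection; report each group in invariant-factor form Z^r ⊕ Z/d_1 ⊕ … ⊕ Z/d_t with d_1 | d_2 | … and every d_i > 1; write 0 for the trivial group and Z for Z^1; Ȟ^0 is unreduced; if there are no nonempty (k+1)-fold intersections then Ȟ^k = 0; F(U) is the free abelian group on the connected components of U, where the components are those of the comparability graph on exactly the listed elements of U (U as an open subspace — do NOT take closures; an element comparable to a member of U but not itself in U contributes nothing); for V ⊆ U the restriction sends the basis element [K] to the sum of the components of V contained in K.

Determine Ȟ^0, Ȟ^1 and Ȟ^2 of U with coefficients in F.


nerve simplices:
  A12={b,d,i,k} A13={b,d,i,k} A14={d,i,k} A15={d,i,k} A23={b,d,g,h,i,j,k} A24={a,d,g,h,i,j,k} A25={a,d,g,h,i,j,k} A34={c,d,g,h,i,j,k} A35={d,g,h,i,j,k} A45={a,d,f,g,h,i,j,k}
  A123={b,d,i,k} A124={d,i,k} A125={d,i,k} A134={d,i,k} A135={d,i,k} A145={d,i,k} A234={d,g,h,i,j,k} A235={d,g,h,i,j,k} A245={a,d,g,h,i,j,k} A345={d,g,h,i,j,k}
  A1234={d,i,k} A1235={d,i,k} A1245={d,i,k} A1345={d,i,k} A2345={d,g,h,i,j,k}
  A12345={d,i,k}
components per intersection:
  A1: {b} {d,i,k}
  A2: {a,d,g,h,i,j,k} {b}
  A3: {b} {c,d,g,i,k} {h,j}
  A4: {a,c,d,f,g,h,i,j,k} {e}
  A5: {a,d,f,g,h,i,j,k}
  A12: {b} {d,i,k}
  A13: {b} {d,i,k}
  A14: {d,i,k}
  A15: {d,i,k}
  A23: {b} {d,g,i,k} {h,j}
  A24: {a,d,g,h,i,j,k}
  A25: {a,d,g,h,i,j,k}
  A34: {c,d,g,i,k} {h,j}
  A35: {d,g,i,k} {h,j}
  A45: {a,d,f,g,h,i,j,k}
  A123: {b} {d,i,k}
  A124: {d,i,k}
  A125: {d,i,k}
  A134: {d,i,k}
  A135: {d,i,k}
  A145: {d,i,k}
  A234: {d,g,i,k} {h,j}
  A235: {d,g,i,k} {h,j}
  A245: {a,d,g,h,i,j,k}
  A345: {d,g,i,k} {h,j}
  A1234: {d,i,k}
  A1235: {d,i,k}
  A1245: {d,i,k}
  A1345: {d,i,k}
  A2345: {d,g,i,k} {h,j}
  A12345: {d,i,k}
C dims 10,16,14,6; δ0: rk 7, SNF 1^7; δ1: rk 9, SNF 1^9; δ2: rk 5, SNF 1^5
degree 0: 10−7−0 = 3 → Ȟ^0 ≅ Z^3
degree 1: 16−9−7 = 0 → Ȟ^1 ≅ 0
degree 2: 14−5−9 = 0 → Ȟ^2 ≅ 0

Ȟ^0 = Z^3, Ȟ^1 = 0 and Ȟ^2 = 0


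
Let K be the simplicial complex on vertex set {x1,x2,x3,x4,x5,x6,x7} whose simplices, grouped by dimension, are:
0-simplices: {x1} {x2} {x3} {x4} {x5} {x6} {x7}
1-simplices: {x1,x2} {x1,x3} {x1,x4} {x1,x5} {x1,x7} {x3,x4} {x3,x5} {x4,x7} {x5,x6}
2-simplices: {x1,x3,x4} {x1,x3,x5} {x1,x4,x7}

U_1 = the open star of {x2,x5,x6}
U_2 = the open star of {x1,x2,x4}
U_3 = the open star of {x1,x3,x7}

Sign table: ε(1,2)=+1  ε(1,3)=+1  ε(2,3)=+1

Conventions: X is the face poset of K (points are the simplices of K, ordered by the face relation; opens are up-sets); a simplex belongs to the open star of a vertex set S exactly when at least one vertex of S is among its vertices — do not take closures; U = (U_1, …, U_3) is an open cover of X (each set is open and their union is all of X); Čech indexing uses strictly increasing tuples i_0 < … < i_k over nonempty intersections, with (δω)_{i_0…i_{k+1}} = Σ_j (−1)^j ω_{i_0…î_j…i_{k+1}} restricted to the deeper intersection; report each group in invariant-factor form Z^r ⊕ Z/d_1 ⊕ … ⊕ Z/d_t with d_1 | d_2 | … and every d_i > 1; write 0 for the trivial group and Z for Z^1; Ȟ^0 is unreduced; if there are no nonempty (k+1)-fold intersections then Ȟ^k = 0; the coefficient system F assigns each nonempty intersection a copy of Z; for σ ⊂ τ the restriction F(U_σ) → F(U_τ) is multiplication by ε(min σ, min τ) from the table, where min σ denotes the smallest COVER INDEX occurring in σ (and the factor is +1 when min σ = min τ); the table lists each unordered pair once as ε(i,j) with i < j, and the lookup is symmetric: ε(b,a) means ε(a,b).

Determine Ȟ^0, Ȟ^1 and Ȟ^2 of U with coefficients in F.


Ȟ^0 = Z, Ȟ^1 = 0, Ȟ^2 = 0

nerve of the cover:
  U1={{x2},{x5},{x6},{x1,x2},{x1,x5},{x3,x5},{x5,x6},{x1,x3,x5}} U2={{x1},{x2},{x4},{x1,x2},{x1,x3},{x1,x4},{x1,x5},{x1,x7},{x3,x4},{x4,x7},{x1,x3,x4},{x1,x3,x5},{x1,x4,x7}} U3={{x1},{x3},{x7},{x1,x2},{x1,x3},{x1,x4},{x1,x5},{x1,x7},{x3,x4},{x3,x5},{x4,x7},{x1,x3,x4},{x1,x3,x5},{x1,x4,x7}}
  U12={{x2},{x1,x2},{x1,x5},{x1,x3,x5}} U13={{x1,x2},{x1,x5},{x3,x5},{x1,x3,x5}} U23={{x1},{x1,x2},{x1,x3},{x1,x4},{x1,x5},{x1,x7},{x3,x4},{x4,x7},{x1,x3,x4},{x1,x3,x5},{x1,x4,x7}}
  U123={{x1,x2},{x1,x5},{x1,x3,x5}}
C dims 3,3,1; δ0: rk 2, SNF 1^2; δ1: rk 1, SNF 1^1
Ȟ^0 = (3 − 2) − 0 = 1, so Ȟ^0 ≅ Z
Ȟ^1 = (3 − 1) − 2 = 0, so Ȟ^1 ≅ 0
Ȟ^2 = (1 − 0) − 1 = 0, so Ȟ^2 ≅ 0


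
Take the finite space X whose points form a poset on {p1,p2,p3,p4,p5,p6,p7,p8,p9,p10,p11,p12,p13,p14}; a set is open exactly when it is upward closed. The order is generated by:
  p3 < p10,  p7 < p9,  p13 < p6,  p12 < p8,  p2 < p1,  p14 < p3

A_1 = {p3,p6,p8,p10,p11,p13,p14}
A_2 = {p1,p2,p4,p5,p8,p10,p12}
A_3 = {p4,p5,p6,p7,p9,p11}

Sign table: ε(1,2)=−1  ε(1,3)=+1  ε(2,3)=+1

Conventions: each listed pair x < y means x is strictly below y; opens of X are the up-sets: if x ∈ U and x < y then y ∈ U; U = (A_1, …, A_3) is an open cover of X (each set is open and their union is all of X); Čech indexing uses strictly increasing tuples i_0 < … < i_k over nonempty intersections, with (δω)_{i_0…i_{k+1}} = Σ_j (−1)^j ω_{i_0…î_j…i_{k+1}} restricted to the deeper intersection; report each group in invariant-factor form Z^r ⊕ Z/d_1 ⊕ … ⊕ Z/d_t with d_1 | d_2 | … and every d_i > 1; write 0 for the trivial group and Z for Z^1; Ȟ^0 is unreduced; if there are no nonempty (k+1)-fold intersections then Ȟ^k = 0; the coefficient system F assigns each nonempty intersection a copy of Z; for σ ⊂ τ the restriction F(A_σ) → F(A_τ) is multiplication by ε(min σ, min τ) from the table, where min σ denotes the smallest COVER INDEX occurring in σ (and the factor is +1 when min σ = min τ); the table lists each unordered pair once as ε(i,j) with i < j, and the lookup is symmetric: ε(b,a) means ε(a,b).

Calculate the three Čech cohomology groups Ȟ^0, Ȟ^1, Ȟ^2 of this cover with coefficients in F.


nonempty intersections:
  A12={p8,p10} A13={p6,p11} A23={p4,p5}
C dims 3,3; δ0: rk 3, SNF 1^2·2
Ȟ^0: (3−3)−0=0 ⇒ 0
Ȟ^1: (3−0)−3=0 plus torsion [2] ⇒ Z/2
Ȟ^2: (0−0)−0=0 ⇒ 0

Ȟ^0(U;F) ≅ 0,  Ȟ^1(U;F) ≅ Z/2,  Ȟ^2(U;F) ≅ 0


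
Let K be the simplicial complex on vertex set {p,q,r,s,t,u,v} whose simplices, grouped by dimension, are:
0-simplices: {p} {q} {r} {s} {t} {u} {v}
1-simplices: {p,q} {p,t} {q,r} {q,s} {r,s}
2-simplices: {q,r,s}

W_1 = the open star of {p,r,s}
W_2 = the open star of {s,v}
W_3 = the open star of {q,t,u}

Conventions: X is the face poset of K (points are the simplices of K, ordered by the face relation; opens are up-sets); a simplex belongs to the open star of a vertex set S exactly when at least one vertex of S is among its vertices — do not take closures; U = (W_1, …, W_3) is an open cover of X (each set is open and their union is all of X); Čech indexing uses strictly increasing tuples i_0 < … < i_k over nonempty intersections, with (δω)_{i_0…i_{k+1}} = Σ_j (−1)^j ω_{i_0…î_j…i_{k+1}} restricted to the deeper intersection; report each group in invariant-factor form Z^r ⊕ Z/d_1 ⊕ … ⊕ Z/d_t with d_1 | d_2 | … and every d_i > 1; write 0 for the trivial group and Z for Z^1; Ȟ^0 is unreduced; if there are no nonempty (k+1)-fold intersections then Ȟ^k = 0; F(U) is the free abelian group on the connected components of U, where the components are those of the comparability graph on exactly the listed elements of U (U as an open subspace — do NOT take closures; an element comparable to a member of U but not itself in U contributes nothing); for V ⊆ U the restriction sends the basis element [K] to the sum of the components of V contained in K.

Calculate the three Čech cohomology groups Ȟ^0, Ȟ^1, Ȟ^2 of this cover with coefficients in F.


Ȟ^0(U;F) ≅ Z^3, Ȟ^1(U;F) ≅ 0 and Ȟ^2(U;F) ≅ 0

nonempty intersections:
  W1={{p},{r},{s},{p,q},{p,t},{q,r},{q,s},{r,s},{q,r,s}} W2={{s},{v},{q,s},{r,s},{q,r,s}} W3={{q},{t},{u},{p,q},{p,t},{q,r},{q,s},{q,r,s}}
  W12={{s},{q,s},{r,s},{q,r,s}} W13={{p,q},{p,t},{q,r},{q,s},{q,r,s}} W23={{q,s},{q,r,s}}
  W123={{q,s},{q,r,s}}
components per intersection:
  W1: {{p},{p,q},{p,t}} {{r},{s},{q,r},{q,s},{r,s},{q,r,s}}
  W2: {{s},{q,s},{r,s},{q,r,s}} {{v}}
  W3: {{q},{p,q},{q,r},{q,s},{q,r,s}} {{t},{p,t}} {{u}}
  W12: {{s},{q,s},{r,s},{q,r,s}}
  W13: {{p,q}} {{p,t}} {{q,r},{q,s},{q,r,s}}
  W23: {{q,s},{q,r,s}}
  W123: {{q,s},{q,r,s}}
C dims 7,5,1; δ0: rk 4, SNF 1^4; δ1: rk 1, SNF 1^1
Ȟ^0: (7−4)−0=3 ⇒ Z^3
Ȟ^1: (5−1)−4=0 ⇒ 0
Ȟ^2: (1−0)−1=0 ⇒ 0


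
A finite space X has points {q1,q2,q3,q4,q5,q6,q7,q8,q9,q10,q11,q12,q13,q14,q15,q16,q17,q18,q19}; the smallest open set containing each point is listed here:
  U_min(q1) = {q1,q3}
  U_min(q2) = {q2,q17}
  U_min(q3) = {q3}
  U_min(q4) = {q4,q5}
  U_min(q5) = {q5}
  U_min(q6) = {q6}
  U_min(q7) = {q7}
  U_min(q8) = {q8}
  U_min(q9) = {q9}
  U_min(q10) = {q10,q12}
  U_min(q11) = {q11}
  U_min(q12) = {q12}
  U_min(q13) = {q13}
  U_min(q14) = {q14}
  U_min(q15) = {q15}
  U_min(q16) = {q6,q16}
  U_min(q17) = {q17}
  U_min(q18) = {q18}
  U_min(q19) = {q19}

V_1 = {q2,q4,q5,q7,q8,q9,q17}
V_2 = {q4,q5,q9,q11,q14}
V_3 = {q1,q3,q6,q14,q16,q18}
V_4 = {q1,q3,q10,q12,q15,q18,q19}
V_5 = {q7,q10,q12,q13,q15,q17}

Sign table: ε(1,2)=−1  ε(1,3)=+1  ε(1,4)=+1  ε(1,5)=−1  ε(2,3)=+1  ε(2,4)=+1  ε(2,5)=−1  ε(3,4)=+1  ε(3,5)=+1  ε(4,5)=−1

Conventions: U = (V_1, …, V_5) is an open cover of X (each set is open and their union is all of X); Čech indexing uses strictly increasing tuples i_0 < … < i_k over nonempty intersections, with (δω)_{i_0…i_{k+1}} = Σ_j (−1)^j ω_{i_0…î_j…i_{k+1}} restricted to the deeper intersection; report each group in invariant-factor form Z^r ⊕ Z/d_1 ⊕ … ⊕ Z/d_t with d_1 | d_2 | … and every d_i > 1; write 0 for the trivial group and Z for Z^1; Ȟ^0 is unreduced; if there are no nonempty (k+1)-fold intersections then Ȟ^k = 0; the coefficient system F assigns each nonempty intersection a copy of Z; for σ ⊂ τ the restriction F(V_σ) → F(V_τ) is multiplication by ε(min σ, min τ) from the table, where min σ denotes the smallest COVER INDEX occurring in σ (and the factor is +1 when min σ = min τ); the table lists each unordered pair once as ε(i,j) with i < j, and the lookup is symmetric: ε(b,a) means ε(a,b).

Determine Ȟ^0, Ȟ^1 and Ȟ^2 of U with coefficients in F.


Ȟ^0(U;F) ≅ 0, Ȟ^1(U;F) ≅ Z/2 and Ȟ^2(U;F) ≅ 0

nonempty intersections:
  V12={q4,q5,q9} V15={q7,q17} V23={q14} V34={q1,q3,q18} V45={q10,q12,q15}
C dims 5,5; δ0: rk 5, SNF 1^4·2
Ȟ^0: (5−5)−0=0 ⇒ 0
Ȟ^1: (5−0)−5=0 plus torsion [2] ⇒ Z/2
Ȟ^2: (0−0)−0=0 ⇒ 0


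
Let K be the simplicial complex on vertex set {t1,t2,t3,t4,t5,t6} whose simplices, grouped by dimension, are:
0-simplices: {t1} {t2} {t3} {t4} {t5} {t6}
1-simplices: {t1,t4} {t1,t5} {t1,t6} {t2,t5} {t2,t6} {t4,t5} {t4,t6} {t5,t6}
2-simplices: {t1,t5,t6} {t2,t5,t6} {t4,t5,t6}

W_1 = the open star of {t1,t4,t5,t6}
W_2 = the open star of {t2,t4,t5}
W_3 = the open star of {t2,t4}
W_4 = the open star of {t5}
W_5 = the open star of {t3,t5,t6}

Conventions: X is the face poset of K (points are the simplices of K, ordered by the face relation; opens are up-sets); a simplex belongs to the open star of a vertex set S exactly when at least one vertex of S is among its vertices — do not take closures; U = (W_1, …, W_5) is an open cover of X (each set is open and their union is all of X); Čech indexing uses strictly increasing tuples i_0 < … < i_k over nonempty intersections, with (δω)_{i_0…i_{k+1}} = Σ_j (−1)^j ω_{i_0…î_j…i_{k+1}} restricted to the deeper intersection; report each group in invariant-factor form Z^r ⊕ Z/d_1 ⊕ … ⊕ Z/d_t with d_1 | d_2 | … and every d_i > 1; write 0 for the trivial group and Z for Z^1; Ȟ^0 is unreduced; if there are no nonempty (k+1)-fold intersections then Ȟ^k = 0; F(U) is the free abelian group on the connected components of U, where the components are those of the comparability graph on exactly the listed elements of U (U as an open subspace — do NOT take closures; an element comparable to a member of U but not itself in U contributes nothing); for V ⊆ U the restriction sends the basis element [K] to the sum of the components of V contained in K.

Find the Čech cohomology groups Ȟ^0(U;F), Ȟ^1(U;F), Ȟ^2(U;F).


Ȟ^0 = Z^2, Ȟ^1 = 0 and Ȟ^2 = 0

intersection data:
  W1={{t1},{t4},{t5},{t6},{t1,t4},{t1,t5},{t1,t6},{t2,t5},{t2,t6},{t4,t5},{t4,t6},{t5,t6},{t1,t5,t6},{t2,t5,t6},{t4,t5,t6}} W2={{t2},{t4},{t5},{t1,t4},{t1,t5},{t2,t5},{t2,t6},{t4,t5},{t4,t6},{t5,t6},{t1,t5,t6},{t2,t5,t6},{t4,t5,t6}} W3={{t2},{t4},{t1,t4},{t2,t5},{t2,t6},{t4,t5},{t4,t6},{t2,t5,t6},{t4,t5,t6}} W4={{t5},{t1,t5},{t2,t5},{t4,t5},{t5,t6},{t1,t5,t6},{t2,t5,t6},{t4,t5,t6}} W5={{t3},{t5},{t6},{t1,t5},{t1,t6},{t2,t5},{t2,t6},{t4,t5},{t4,t6},{t5,t6},{t1,t5,t6},{t2,t5,t6},{t4,t5,t6}}
  W12={{t4},{t5},{t1,t4},{t1,t5},{t2,t5},{t2,t6},{t4,t5},{t4,t6},{t5,t6},{t1,t5,t6},{t2,t5,t6},{t4,t5,t6}} W13={{t4},{t1,t4},{t2,t5},{t2,t6},{t4,t5},{t4,t6},{t2,t5,t6},{t4,t5,t6}} W14={{t5},{t1,t5},{t2,t5},{t4,t5},{t5,t6},{t1,t5,t6},{t2,t5,t6},{t4,t5,t6}} W15={{t5},{t6},{t1,t5},{t1,t6},{t2,t5},{t2,t6},{t4,t5},{t4,t6},{t5,t6},{t1,t5,t6},{t2,t5,t6},{t4,t5,t6}} W23={{t2},{t4},{t1,t4},{t2,t5},{t2,t6},{t4,t5},{t4,t6},{t2,t5,t6},{t4,t5,t6}} W24={{t5},{t1,t5},{t2,t5},{t4,t5},{t5,t6},{t1,t5,t6},{t2,t5,t6},{t4,t5,t6}} W25={{t5},{t1,t5},{t2,t5},{t2,t6},{t4,t5},{t4,t6},{t5,t6},{t1,t5,t6},{t2,t5,t6},{t4,t5,t6}} W34={{t2,t5},{t4,t5},{t2,t5,t6},{t4,t5,t6}} W35={{t2,t5},{t2,t6},{t4,t5},{t4,t6},{t2,t5,t6},{t4,t5,t6}} W45={{t5},{t1,t5},{t2,t5},{t4,t5},{t5,t6},{t1,t5,t6},{t2,t5,t6},{t4,t5,t6}}
  W123={{t4},{t1,t4},{t2,t5},{t2,t6},{t4,t5},{t4,t6},{t2,t5,t6},{t4,t5,t6}} W124={{t5},{t1,t5},{t2,t5},{t4,t5},{t5,t6},{t1,t5,t6},{t2,t5,t6},{t4,t5,t6}} W125={{t5},{t1,t5},{t2,t5},{t2,t6},{t4,t5},{t4,t6},{t5,t6},{t1,t5,t6},{t2,t5,t6},{t4,t5,t6}} W134={{t2,t5},{t4,t5},{t2,t5,t6},{t4,t5,t6}} W135={{t2,t5},{t2,t6},{t4,t5},{t4,t6},{t2,t5,t6},{t4,t5,t6}} W145={{t5},{t1,t5},{t2,t5},{t4,t5},{t5,t6},{t1,t5,t6},{t2,t5,t6},{t4,t5,t6}} W234={{t2,t5},{t4,t5},{t2,t5,t6},{t4,t5,t6}} W235={{t2,t5},{t2,t6},{t4,t5},{t4,t6},{t2,t5,t6},{t4,t5,t6}} W245={{t5},{t1,t5},{t2,t5},{t4,t5},{t5,t6},{t1,t5,t6},{t2,t5,t6},{t4,t5,t6}} W345={{t2,t5},{t4,t5},{t2,t5,t6},{t4,t5,t6}}
  W1234={{t2,t5},{t4,t5},{t2,t5,t6},{t4,t5,t6}} W1235={{t2,t5},{t2,t6},{t4,t5},{t4,t6},{t2,t5,t6},{t4,t5,t6}} W1245={{t5},{t1,t5},{t2,t5},{t4,t5},{t5,t6},{t1,t5,t6},{t2,t5,t6},{t4,t5,t6}} W1345={{t2,t5},{t4,t5},{t2,t5,t6},{t4,t5,t6}} W2345={{t2,t5},{t4,t5},{t2,t5,t6},{t4,t5,t6}}
  W12345={{t2,t5},{t4,t5},{t2,t5,t6},{t4,t5,t6}}
components per intersection:
  W1: {{t1},{t4},{t5},{t6},{t1,t4},{t1,t5},{t1,t6},{t2,t5},{t2,t6},{t4,t5},{t4,t6},{t5,t6},{t1,t5,t6},{t2,t5,t6},{t4,t5,t6}}
  W2: {{t2},{t4},{t5},{t1,t4},{t1,t5},{t2,t5},{t2,t6},{t4,t5},{t4,t6},{t5,t6},{t1,t5,t6},{t2,t5,t6},{t4,t5,t6}}
  W3: {{t2},{t2,t5},{t2,t6},{t2,t5,t6}} {{t4},{t1,t4},{t4,t5},{t4,t6},{t4,t5,t6}}
  W4: {{t5},{t1,t5},{t2,t5},{t4,t5},{t5,t6},{t1,t5,t6},{t2,t5,t6},{t4,t5,t6}}
  W5: {{t3}} {{t5},{t6},{t1,t5},{t1,t6},{t2,t5},{t2,t6},{t4,t5},{t4,t6},{t5,t6},{t1,t5,t6},{t2,t5,t6},{t4,t5,t6}}
  W12: {{t4},{t5},{t1,t4},{t1,t5},{t2,t5},{t2,t6},{t4,t5},{t4,t6},{t5,t6},{t1,t5,t6},{t2,t5,t6},{t4,t5,t6}}
  W13: {{t4},{t1,t4},{t4,t5},{t4,t6},{t4,t5,t6}} {{t2,t5},{t2,t6},{t2,t5,t6}}
  W14: {{t5},{t1,t5},{t2,t5},{t4,t5},{t5,t6},{t1,t5,t6},{t2,t5,t6},{t4,t5,t6}}
  W15: {{t5},{t6},{t1,t5},{t1,t6},{t2,t5},{t2,t6},{t4,t5},{t4,t6},{t5,t6},{t1,t5,t6},{t2,t5,t6},{t4,t5,t6}}
  W23: {{t2},{t2,t5},{t2,t6},{t2,t5,t6}} {{t4},{t1,t4},{t4,t5},{t4,t6},{t4,t5,t6}}
  W24: {{t5},{t1,t5},{t2,t5},{t4,t5},{t5,t6},{t1,t5,t6},{t2,t5,t6},{t4,t5,t6}}
  W25: {{t5},{t1,t5},{t2,t5},{t2,t6},{t4,t5},{t4,t6},{t5,t6},{t1,t5,t6},{t2,t5,t6},{t4,t5,t6}}
  W34: {{t2,t5},{t2,t5,t6}} {{t4,t5},{t4,t5,t6}}
  W35: {{t2,t5},{t2,t6},{t2,t5,t6}} {{t4,t5},{t4,t6},{t4,t5,t6}}
  W45: {{t5},{t1,t5},{t2,t5},{t4,t5},{t5,t6},{t1,t5,t6},{t2,t5,t6},{t4,t5,t6}}
  W123: {{t4},{t1,t4},{t4,t5},{t4,t6},{t4,t5,t6}} {{t2,t5},{t2,t6},{t2,t5,t6}}
  W124: {{t5},{t1,t5},{t2,t5},{t4,t5},{t5,t6},{t1,t5,t6},{t2,t5,t6},{t4,t5,t6}}
  W125: {{t5},{t1,t5},{t2,t5},{t2,t6},{t4,t5},{t4,t6},{t5,t6},{t1,t5,t6},{t2,t5,t6},{t4,t5,t6}}
  W134: {{t2,t5},{t2,t5,t6}} {{t4,t5},{t4,t5,t6}}
  W135: {{t2,t5},{t2,t6},{t2,t5,t6}} {{t4,t5},{t4,t6},{t4,t5,t6}}
  W145: {{t5},{t1,t5},{t2,t5},{t4,t5},{t5,t6},{t1,t5,t6},{t2,t5,t6},{t4,t5,t6}}
  W234: {{t2,t5},{t2,t5,t6}} {{t4,t5},{t4,t5,t6}}
  W235: {{t2,t5},{t2,t6},{t2,t5,t6}} {{t4,t5},{t4,t6},{t4,t5,t6}}
  W245: {{t5},{t1,t5},{t2,t5},{t4,t5},{t5,t6},{t1,t5,t6},{t2,t5,t6},{t4,t5,t6}}
  W345: {{t2,t5},{t2,t5,t6}} {{t4,t5},{t4,t5,t6}}
  W1234: {{t2,t5},{t2,t5,t6}} {{t4,t5},{t4,t5,t6}}
  W1235: {{t2,t5},{t2,t6},{t2,t5,t6}} {{t4,t5},{t4,t6},{t4,t5,t6}}
  W1245: {{t5},{t1,t5},{t2,t5},{t4,t5},{t5,t6},{t1,t5,t6},{t2,t5,t6},{t4,t5,t6}}
  W1345: {{t2,t5},{t2,t5,t6}} {{t4,t5},{t4,t5,t6}}
  W2345: {{t2,t5},{t2,t5,t6}} {{t4,t5},{t4,t5,t6}}
  W12345: {{t2,t5},{t2,t5,t6}} {{t4,t5},{t4,t5,t6}}
C dims 7,14,16,9; δ0: rk 5, SNF 1^5; δ1: rk 9, SNF 1^9; δ2: rk 7, SNF 1^7
Ȟ^0 = (7 − 5) − 0 = 2, so Ȟ^0 ≅ Z^2
Ȟ^1 = (14 − 9) − 5 = 0, so Ȟ^1 ≅ 0
Ȟ^2 = (16 − 7) − 9 = 0, so Ȟ^2 ≅ 0


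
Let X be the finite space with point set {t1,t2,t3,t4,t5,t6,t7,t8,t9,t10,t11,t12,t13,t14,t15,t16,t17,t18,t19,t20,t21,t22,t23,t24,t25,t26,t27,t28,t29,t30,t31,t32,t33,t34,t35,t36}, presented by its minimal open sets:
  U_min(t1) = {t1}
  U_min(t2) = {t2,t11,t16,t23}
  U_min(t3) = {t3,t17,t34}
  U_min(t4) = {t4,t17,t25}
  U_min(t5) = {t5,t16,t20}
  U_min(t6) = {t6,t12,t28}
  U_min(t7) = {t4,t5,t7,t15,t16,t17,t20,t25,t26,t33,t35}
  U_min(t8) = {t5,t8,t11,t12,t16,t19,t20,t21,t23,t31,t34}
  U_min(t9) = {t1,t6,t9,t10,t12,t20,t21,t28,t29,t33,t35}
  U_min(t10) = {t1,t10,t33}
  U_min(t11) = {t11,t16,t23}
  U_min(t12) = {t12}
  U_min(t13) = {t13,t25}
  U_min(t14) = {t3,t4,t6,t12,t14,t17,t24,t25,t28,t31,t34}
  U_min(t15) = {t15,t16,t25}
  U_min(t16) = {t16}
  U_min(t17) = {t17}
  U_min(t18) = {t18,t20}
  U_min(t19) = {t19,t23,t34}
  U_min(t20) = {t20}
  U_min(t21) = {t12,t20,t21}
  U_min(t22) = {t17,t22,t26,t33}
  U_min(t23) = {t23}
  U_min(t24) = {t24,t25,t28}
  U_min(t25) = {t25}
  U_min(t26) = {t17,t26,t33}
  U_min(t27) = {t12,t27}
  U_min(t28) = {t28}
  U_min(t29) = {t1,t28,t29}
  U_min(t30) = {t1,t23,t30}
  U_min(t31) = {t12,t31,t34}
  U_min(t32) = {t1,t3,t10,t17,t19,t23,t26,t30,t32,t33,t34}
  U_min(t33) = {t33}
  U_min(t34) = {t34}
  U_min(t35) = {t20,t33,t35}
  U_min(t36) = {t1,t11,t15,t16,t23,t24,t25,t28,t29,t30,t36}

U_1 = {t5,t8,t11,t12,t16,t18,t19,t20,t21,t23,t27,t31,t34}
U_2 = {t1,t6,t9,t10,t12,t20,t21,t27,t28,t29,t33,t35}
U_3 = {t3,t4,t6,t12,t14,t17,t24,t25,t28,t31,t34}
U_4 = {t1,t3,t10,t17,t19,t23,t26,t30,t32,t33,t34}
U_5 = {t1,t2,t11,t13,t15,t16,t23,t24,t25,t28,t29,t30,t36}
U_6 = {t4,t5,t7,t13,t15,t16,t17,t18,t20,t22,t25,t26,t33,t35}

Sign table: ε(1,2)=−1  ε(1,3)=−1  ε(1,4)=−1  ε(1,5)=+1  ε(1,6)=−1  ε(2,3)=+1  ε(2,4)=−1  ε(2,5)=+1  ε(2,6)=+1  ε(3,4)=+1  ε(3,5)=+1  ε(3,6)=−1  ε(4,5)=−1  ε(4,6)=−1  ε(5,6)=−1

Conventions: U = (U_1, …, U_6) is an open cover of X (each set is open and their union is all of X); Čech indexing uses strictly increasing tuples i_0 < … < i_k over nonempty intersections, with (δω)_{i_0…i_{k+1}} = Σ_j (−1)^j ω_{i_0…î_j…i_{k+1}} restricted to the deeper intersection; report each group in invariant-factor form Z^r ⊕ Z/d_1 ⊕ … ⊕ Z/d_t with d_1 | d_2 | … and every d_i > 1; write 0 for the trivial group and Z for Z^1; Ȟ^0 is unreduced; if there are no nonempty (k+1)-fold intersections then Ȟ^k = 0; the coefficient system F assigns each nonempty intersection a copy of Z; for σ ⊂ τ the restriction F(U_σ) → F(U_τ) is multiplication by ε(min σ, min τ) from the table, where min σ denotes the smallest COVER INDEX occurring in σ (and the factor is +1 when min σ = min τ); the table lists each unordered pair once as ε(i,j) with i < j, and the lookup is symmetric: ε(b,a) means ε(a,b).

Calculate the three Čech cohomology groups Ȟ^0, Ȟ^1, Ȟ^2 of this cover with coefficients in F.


nerve simplices:
  U12={t12,t20,t21,t27} U13={t12,t31,t34} U14={t19,t23,t34} U15={t11,t16,t23} U16={t5,t16,t18,t20} U23={t6,t12,t28} U24={t1,t10,t33} U25={t1,t28,t29} U26={t20,t33,t35} U34={t3,t17,t34} U35={t24,t25,t28} U36={t4,t17,t25} U45={t1,t23,t30} U46={t17,t26,t33} U56={t13,t15,t16,t25}
  U123={t12} U126={t20} U134={t34} U145={t23} U156={t16} U235={t28} U245={t1} U246={t33} U346={t17} U356={t25}
C dims 6,15,10; δ0: rk 6, SNF 1^5·2; δ1: rk 9, SNF 1^9
degree 0: 6−6−0 = 0 → Ȟ^0 ≅ 0
degree 1: 15−9−6 = 0 plus torsion [2] → Ȟ^1 ≅ Z/2
degree 2: 10−0−9 = 1 → Ȟ^2 ≅ Z

Ȟ^0 = 0, Ȟ^1 = Z/2, Ȟ^2 = Z


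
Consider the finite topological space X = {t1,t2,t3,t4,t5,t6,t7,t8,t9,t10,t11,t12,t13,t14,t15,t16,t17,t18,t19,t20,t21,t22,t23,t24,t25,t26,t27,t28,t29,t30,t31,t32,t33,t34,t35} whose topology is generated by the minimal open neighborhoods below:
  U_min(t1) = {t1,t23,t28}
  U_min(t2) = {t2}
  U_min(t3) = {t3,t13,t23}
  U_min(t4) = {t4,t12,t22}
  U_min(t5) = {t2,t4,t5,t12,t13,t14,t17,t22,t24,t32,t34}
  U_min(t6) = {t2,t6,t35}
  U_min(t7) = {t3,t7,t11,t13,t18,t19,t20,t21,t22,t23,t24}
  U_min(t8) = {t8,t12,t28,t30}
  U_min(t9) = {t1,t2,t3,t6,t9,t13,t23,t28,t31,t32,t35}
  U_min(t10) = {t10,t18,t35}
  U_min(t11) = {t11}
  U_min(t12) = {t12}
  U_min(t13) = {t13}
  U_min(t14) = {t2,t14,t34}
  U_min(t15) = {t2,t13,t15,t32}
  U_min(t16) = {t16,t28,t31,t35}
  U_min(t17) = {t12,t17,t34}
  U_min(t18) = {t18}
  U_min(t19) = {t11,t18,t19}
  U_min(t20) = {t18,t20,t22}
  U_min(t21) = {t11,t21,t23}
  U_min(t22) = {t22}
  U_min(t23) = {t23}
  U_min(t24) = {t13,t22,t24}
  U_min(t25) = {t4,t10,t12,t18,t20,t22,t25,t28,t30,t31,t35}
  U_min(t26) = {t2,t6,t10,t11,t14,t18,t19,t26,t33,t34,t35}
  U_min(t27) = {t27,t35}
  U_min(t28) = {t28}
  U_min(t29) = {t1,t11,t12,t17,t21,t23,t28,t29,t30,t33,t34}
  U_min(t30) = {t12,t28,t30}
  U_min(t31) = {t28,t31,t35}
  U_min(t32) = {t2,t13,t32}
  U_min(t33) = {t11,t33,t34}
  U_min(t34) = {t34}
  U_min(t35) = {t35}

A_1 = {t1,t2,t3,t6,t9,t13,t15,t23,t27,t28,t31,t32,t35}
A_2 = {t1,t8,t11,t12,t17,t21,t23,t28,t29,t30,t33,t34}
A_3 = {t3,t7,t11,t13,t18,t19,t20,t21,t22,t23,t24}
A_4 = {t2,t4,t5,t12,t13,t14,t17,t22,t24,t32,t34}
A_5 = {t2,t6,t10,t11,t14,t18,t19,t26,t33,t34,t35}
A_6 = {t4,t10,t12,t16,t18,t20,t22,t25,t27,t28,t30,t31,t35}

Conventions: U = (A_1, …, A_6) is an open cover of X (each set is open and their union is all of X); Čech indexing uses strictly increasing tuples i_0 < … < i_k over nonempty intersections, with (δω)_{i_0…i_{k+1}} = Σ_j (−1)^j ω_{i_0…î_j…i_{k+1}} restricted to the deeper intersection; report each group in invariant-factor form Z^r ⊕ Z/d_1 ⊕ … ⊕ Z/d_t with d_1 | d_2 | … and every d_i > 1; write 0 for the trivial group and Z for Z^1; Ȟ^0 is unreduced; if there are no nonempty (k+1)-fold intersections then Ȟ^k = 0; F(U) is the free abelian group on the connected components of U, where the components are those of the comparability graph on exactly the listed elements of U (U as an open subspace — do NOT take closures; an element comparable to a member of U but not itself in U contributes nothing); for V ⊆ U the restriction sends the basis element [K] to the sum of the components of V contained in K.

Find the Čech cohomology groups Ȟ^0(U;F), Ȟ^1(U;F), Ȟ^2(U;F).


Ȟ^0(U;F) ≅ Z; Ȟ^1(U;F) ≅ 0; Ȟ^2(U;F) ≅ Z/2

nerve of the cover:
  A12={t1,t23,t28} A13={t3,t13,t23} A14={t2,t13,t32} A15={t2,t6,t35} A16={t27,t28,t31,t35} A23={t11,t21,t23} A24={t12,t17,t34} A25={t11,t33,t34} A26={t12,t28,t30} A34={t13,t22,t24} A35={t11,t18,t19} A36={t18,t20,t22} A45={t2,t14,t34} A46={t4,t12,t22} A56={t10,t18,t35}
  A123={t23} A126={t28} A134={t13} A145={t2} A156={t35} A235={t11} A245={t34} A246={t12} A346={t22} A356={t18}
components per intersection:
  A1: {t1,t2,t3,t6,t9,t13,t15,t23,t27,t28,t31,t32,t35}
  A2: {t1,t8,t11,t12,t17,t21,t23,t28,t29,t30,t33,t34}
  A3: {t3,t7,t11,t13,t18,t19,t20,t21,t22,t23,t24}
  A4: {t2,t4,t5,t12,t13,t14,t17,t22,t24,t32,t34}
  A5: {t2,t6,t10,t11,t14,t18,t19,t26,t33,t34,t35}
  A6: {t4,t10,t12,t16,t18,t20,t22,t25,t27,t28,t30,t31,t35}
  A12: {t1,t23,t28}
  A13: {t3,t13,t23}
  A14: {t2,t13,t32}
  A15: {t2,t6,t35}
  A16: {t27,t28,t31,t35}
  A23: {t11,t21,t23}
  A24: {t12,t17,t34}
  A25: {t11,t33,t34}
  A26: {t12,t28,t30}
  A34: {t13,t22,t24}
  A35: {t11,t18,t19}
  A36: {t18,t20,t22}
  A45: {t2,t14,t34}
  A46: {t4,t12,t22}
  A56: {t10,t18,t35}
  A123: {t23}
  A126: {t28}
  A134: {t13}
  A145: {t2}
  A156: {t35}
  A235: {t11}
  A245: {t34}
  A246: {t12}
  A346: {t22}
  A356: {t18}
C dims 6,15,10; δ0: rk 5, SNF 1^5; δ1: rk 10, SNF 1^9·2
Ȟ^0 = (6 − 5) − 0 = 1, so Ȟ^0 ≅ Z
Ȟ^1 = (15 − 10) − 5 = 0, so Ȟ^1 ≅ 0
Ȟ^2 = (10 − 0) − 10 = 0 plus torsion [2], so Ȟ^2 ≅ Z/2


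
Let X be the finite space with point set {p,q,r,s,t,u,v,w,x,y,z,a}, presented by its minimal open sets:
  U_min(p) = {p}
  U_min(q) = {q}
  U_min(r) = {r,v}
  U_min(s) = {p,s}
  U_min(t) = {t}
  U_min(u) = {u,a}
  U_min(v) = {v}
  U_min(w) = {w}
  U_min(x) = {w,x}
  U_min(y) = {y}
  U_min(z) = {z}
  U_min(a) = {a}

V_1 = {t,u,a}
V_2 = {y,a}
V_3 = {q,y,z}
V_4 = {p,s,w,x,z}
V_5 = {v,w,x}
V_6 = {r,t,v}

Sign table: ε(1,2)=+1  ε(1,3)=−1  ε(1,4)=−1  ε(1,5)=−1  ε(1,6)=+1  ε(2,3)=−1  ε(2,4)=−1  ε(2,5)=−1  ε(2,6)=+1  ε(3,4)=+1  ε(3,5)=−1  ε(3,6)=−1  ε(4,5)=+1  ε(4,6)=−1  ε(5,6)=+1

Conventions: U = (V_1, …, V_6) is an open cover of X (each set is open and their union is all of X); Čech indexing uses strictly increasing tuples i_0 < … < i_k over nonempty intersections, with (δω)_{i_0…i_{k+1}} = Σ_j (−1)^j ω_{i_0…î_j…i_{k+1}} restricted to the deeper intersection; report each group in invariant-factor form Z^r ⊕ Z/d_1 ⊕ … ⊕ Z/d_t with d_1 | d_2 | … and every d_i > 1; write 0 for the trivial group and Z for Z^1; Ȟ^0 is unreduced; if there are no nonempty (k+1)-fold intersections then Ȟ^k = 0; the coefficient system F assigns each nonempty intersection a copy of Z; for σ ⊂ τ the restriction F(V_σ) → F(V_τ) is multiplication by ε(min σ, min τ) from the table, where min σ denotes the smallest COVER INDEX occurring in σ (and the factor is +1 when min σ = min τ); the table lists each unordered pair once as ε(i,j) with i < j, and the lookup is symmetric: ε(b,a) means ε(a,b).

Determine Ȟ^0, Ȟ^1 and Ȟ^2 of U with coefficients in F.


Ȟ^0 = 0, Ȟ^1 = Z/2 and Ȟ^2 = 0

nonempty intersections:
  V12={a} V16={t} V23={y} V34={z} V45={w,x} V56={v}
C dims 6,6; δ0: rk 6, SNF 1^5·2
Ȟ^0: (6−6)−0=0 ⇒ 0
Ȟ^1: (6−0)−6=0 plus torsion [2] ⇒ Z/2
Ȟ^2: (0−0)−0=0 ⇒ 0


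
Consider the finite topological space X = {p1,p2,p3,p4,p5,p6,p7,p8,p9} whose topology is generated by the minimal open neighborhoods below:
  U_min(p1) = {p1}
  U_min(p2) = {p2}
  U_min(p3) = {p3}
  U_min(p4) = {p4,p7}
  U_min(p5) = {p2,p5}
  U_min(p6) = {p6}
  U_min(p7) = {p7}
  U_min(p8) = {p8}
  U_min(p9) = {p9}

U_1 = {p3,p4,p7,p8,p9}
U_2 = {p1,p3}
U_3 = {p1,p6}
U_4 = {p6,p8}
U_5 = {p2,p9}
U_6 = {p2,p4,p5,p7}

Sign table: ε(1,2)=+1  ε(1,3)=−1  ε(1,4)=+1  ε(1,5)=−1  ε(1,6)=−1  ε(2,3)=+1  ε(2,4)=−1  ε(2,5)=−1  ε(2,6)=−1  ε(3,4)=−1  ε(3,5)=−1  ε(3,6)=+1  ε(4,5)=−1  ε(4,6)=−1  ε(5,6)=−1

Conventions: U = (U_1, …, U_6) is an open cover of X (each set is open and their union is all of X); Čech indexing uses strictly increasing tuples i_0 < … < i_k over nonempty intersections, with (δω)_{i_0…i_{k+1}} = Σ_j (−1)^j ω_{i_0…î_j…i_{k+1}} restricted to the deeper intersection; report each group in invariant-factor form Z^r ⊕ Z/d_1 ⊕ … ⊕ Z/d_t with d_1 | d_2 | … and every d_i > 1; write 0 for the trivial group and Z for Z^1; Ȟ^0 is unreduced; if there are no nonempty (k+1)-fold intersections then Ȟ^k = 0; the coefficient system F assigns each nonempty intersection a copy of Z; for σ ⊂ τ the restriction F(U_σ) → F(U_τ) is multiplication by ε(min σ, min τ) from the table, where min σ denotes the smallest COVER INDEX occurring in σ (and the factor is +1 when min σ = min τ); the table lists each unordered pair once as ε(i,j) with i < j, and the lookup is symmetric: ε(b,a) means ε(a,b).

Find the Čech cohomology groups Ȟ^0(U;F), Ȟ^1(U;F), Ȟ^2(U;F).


Ȟ^0 ≅ 0, Ȟ^1 ≅ Z ⊕ Z/2, Ȟ^2 ≅ 0

cover nerve:
  U12={p3} U14={p8} U15={p9} U16={p4,p7} U23={p1} U34={p6} U56={p2}
C dims 6,7; δ0: rk 6, SNF 1^5·2
Ȟ^0: (6−6)−0=0 ⇒ 0
Ȟ^1: (7−0)−6=1 plus torsion [2] ⇒ Z ⊕ Z/2
Ȟ^2: (0−0)−0=0 ⇒ 0


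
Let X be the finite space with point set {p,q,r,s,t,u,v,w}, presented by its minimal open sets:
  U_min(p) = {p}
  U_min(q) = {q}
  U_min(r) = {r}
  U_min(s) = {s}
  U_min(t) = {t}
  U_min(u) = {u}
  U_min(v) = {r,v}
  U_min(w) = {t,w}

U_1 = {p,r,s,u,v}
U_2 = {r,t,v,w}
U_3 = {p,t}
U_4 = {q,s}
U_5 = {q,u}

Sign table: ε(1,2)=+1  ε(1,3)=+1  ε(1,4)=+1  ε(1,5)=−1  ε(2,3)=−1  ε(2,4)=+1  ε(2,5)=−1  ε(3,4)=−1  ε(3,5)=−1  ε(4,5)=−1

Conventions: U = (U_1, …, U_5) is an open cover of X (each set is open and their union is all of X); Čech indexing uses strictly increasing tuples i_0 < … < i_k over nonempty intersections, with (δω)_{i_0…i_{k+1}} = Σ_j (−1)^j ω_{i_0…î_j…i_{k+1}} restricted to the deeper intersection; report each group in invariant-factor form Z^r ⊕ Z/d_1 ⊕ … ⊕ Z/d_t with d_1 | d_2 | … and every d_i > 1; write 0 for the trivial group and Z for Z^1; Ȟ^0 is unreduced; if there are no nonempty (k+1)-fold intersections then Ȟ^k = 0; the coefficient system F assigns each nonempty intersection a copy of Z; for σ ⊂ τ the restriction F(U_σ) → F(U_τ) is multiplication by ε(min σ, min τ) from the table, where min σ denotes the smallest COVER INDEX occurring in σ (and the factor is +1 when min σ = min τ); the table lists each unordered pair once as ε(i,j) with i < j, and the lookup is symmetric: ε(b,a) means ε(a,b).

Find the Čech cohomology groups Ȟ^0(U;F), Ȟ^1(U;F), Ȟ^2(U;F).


Ȟ^0 ≅ 0; Ȟ^1 ≅ Z ⊕ Z/2; Ȟ^2 ≅ 0

intersection data:
  U12={r,v} U13={p} U14={s} U15={u} U23={t} U45={q}
C dims 5,6; δ0: rk 5, SNF 1^4·2
Ȟ^0 = (5 − 5) − 0 = 0, so Ȟ^0 ≅ 0
Ȟ^1 = (6 − 0) − 5 = 1 plus torsion [2], so Ȟ^1 ≅ Z ⊕ Z/2
Ȟ^2 = (0 − 0) − 0 = 0, so Ȟ^2 ≅ 0
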